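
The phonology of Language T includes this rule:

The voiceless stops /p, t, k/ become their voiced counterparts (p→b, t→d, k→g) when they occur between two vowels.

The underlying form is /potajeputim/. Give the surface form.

/t/ is a voiceless stop between vowels /o/ and /a/, so it voices to [d].
/p/ is a voiceless stop between vowels /e/ and /u/, so it voices to [b].
/t/ is a voiceless stop between vowels /u/ and /i/, so it voices to [d].
The other instance of /p/ does not occur in the required environment and remains unchanged.
Surface form: [podajebudim].

podajebudim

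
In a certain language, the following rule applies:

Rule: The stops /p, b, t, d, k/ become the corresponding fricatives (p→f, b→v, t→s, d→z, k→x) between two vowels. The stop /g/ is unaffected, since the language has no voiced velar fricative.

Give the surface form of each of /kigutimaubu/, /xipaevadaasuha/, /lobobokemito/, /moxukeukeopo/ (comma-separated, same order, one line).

kigusimauvu, xifaevazaasuha, lovovoxemiso, moxuxeuxeofo

/kigutimaubu/: /t/ is a stop between vowels /u/ and /i/, so it spirantizes to the fricative [s]. /b/ is a stop between vowels /u/ and /u/, so it spirantizes to the fricative [v]. → [kigusimauvu].
/xipaevadaasuha/: /p/ is a stop between vowels /i/ and /a/, so it spirantizes to the fricative [f]. /d/ is a stop between vowels /a/ and /a/, so it spirantizes to the fricative [z]. → [xifaevazaasuha].
/lobobokemito/: /b/ is a stop between vowels /o/ and /o/, so it spirantizes to the fricative [v]. /b/ is a stop between vowels /o/ and /o/, so it spirantizes to the fricative [v]. /k/ is a stop between vowels /o/ and /e/, so it spirantizes to the fricative [x]. /t/ is a stop between vowels /i/ and /o/, so it spirantizes to the fricative [s]. → [lovovoxemiso].
/moxukeukeopo/: /k/ is a stop between vowels /u/ and /e/, so it spirantizes to the fricative [x]. /k/ is a stop between vowels /u/ and /e/, so it spirantizes to the fricative [x]. /p/ is a stop between vowels /o/ and /o/, so it spirantizes to the fricative [f]. → [moxuxeuxeofo].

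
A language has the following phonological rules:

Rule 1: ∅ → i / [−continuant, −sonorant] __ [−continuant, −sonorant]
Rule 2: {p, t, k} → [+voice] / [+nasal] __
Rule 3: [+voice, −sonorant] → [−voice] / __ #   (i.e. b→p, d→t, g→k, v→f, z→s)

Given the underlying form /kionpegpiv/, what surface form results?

kionbegipif

Rule 1 (stop-cluster i-epenthesis): /g/ and /p/ form a stop–stop cluster, so [i] is inserted between them. /kionpegpiv/ → kionpegipiv.
Rule 2 (post-nasal voicing): /p/ is a voiceless stop immediately after the nasal /n/, so it voices to [b]. /kionpegipiv/ → kionbegipiv.
Rule 3 (final devoicing): /v/ is a voiced obstruent in word-final position, so it devoices to [f]. /kionbegipiv/ → kionbegipif.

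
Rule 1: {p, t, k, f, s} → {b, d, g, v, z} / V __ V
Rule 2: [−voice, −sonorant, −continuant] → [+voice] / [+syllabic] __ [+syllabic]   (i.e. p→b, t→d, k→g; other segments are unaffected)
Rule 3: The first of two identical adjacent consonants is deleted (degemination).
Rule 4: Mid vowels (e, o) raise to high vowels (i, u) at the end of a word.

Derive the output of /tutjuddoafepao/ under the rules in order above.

tutjudoavebau

Rule 1 (intervocalic voicing): /f/ is a voiceless obstruent between vowels /a/ and /e/, so it voices to [v]. /p/ is a voiceless obstruent between vowels /e/ and /a/, so it voices to [b]. /tutjuddoafepao/ → tutjuddoavebao.
Rule 2 (intervocalic voicing): no segment meets the environment; /tutjuddoavebao/ is unchanged.
Rule 3 (degemination): /dd/ is a geminate; the first /d/ deletes. /tutjuddoavebao/ → tutjudoavebao.
Rule 4 (final vowel raising): /o/ is a mid vowel in word-final position, so it raises to [u]. /tutjudoavebao/ → tutjudoavebau.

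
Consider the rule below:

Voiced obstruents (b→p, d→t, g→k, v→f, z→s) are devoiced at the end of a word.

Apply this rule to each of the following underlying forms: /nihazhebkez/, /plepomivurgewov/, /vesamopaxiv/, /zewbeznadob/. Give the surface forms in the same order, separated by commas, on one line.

/nihazhebkez/: /z/ is a voiced obstruent in word-final position, so it devoices to [s]. → [nihazhebkes].
/plepomivurgewov/: /v/ is a voiced obstruent in word-final position, so it devoices to [f]. → [plepomivurgewof].
/vesamopaxiv/: /v/ is a voiced obstruent in word-final position, so it devoices to [f]. → [vesamopaxif].
/zewbeznadob/: /b/ is a voiced obstruent in word-final position, so it devoices to [p]. → [zewbeznadop].

nihazhebkes, plepomivurgewof, vesamopaxif, zewbeznadop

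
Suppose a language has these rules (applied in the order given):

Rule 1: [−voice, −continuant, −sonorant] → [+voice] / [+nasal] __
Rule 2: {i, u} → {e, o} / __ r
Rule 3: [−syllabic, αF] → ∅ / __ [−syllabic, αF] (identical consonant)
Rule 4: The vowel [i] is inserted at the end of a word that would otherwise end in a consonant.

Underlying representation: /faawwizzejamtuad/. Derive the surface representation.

faawizejamduadi

Rule 1 (post-nasal voicing): /t/ is a voiceless stop immediately after the nasal /m/, so it voices to [d]. /faawwizzejamtuad/ → faawwizzejamduad.
Rule 2 (pre-rhotic lowering): no segment meets the environment; /faawwizzejamduad/ is unchanged.
Rule 3 (degemination): /ww/ is a geminate; the first /w/ deletes. /zz/ is a geminate; the first /z/ deletes. /faawwizzejamduad/ → faawizejamduad.
Rule 4 (final i-epenthesis): the form ends in the consonant /d/, so [i] is inserted word-finally. /faawizejamduad/ → faawizejamduadi.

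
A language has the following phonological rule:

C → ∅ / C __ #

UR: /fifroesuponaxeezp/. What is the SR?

fifroesuponaxeez

/p/ is the second consonant of a word-final cluster /zp/, so it deletes.
Surface form: [fifroesuponaxeez].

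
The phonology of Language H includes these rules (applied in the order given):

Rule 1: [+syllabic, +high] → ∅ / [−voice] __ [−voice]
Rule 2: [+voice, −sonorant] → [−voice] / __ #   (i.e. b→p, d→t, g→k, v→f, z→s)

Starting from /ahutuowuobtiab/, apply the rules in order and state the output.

ahtuowuobtiap

Rule 1 (high vowel syncope): /u/ is a high vowel flanked by voiceless consonants /h/ and /t/, so it deletes. /ahutuowuobtiab/ → ahtuowuobtiab.
Rule 2 (final devoicing): /b/ is a voiced obstruent in word-final position, so it devoices to [p]. /ahtuowuobtiab/ → ahtuowuobtiap.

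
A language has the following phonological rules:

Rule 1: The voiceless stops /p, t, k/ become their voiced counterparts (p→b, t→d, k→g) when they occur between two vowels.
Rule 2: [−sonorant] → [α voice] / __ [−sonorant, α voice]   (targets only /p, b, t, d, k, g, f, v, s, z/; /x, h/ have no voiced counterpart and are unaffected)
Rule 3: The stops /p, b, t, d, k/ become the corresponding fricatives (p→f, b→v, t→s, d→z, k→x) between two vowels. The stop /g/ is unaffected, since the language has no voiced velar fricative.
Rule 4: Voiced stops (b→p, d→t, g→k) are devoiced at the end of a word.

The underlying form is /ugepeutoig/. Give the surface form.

ugeveuzoik

Rule 1 (intervocalic voicing): /p/ is a voiceless stop between vowels /e/ and /e/, so it voices to [b]. /t/ is a voiceless stop between vowels /u/ and /o/, so it voices to [d]. /ugepeutoig/ → ugebeudoig.
Rule 2 (regressive voicing assimilation): no segment meets the environment; /ugebeudoig/ is unchanged.
Rule 3 (intervocalic spirantization): /b/ is a stop between vowels /e/ and /e/, so it spirantizes to the fricative [v]. /d/ is a stop between vowels /u/ and /o/, so it spirantizes to the fricative [z]. /ugebeudoig/ → ugeveuzoig.
Rule 4 (final devoicing): /g/ is a voiced stop in word-final position, so it devoices to [k]. /ugeveuzoig/ → ugeveuzoik.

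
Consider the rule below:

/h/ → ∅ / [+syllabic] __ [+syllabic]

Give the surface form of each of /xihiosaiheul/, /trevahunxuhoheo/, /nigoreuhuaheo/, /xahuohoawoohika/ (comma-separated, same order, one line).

xiiosaieul, trevaunxuoeo, nigoreuuaeo, xauooawooika

/xihiosaiheul/: /h/ occurs between vowels /i/ and /i/, so it deletes. /h/ occurs between vowels /i/ and /e/, so it deletes. → [xiiosaieul].
/trevahunxuhoheo/: /h/ occurs between vowels /a/ and /u/, so it deletes. /h/ occurs between vowels /u/ and /o/, so it deletes. /h/ occurs between vowels /o/ and /e/, so it deletes. → [trevaunxuoeo].
/nigoreuhuaheo/: /h/ occurs between vowels /u/ and /u/, so it deletes. /h/ occurs between vowels /a/ and /e/, so it deletes. → [nigoreuuaeo].
/xahuohoawoohika/: /h/ occurs between vowels /a/ and /u/, so it deletes. /h/ occurs between vowels /o/ and /o/, so it deletes. /h/ occurs between vowels /o/ and /i/, so it deletes. → [xauooawooika].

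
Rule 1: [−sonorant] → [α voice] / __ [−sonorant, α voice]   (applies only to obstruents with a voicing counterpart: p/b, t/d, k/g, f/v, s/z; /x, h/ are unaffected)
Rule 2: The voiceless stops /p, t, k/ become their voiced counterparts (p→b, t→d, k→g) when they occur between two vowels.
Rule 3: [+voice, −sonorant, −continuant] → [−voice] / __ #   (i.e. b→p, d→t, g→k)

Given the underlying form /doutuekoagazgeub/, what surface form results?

douduegoagazgeup

Rule 1 (regressive voicing assimilation): no segment meets the environment; /doutuekoagazgeub/ is unchanged.
Rule 2 (intervocalic voicing): /t/ is a voiceless stop between vowels /u/ and /u/, so it voices to [d]. /k/ is a voiceless stop between vowels /e/ and /o/, so it voices to [g]. /doutuekoagazgeub/ → douduegoagazgeub.
Rule 3 (final devoicing): /b/ is a voiced stop in word-final position, so it devoices to [p]. /douduegoagazgeub/ → douduegoagazgeup.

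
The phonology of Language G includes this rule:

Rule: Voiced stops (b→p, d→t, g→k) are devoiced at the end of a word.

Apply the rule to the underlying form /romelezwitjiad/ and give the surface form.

/d/ is a voiced stop in word-final position, so it devoices to [t].
Surface form: [romelezwitjiat].

romelezwitjiat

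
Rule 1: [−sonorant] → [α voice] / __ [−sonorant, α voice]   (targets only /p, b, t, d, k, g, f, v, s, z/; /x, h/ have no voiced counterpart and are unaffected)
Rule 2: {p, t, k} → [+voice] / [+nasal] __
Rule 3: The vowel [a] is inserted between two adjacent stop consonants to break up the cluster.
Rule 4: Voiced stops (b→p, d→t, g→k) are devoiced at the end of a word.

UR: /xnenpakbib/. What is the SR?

Rule 1 (regressive voicing assimilation): /k/ precedes the voiced obstruent /b/, so it voices to [g] by assimilation. /xnenpakbib/ → xnenpagbib.
Rule 2 (post-nasal voicing): /p/ is a voiceless stop immediately after the nasal /n/, so it voices to [b]. /xnenpagbib/ → xnenbagbib.
Rule 3 (stop-cluster a-epenthesis): /g/ and /b/ form a stop–stop cluster, so [a] is inserted between them. /xnenbagbib/ → xnenbagabib.
Rule 4 (final devoicing): /b/ is a voiced stop in word-final position, so it devoices to [p]. /xnenbagabib/ → xnenbagabip.

xnenbagabip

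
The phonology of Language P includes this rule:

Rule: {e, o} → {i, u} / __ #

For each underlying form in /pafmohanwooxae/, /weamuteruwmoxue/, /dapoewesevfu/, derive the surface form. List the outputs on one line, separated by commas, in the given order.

/pafmohanwooxae/: /e/ is a mid vowel in word-final position, so it raises to [i]. → [pafmohanwooxai].
/weamuteruwmoxue/: /e/ is a mid vowel in word-final position, so it raises to [i]. → [weamuteruwmoxui].
/dapoewesevfu/: the rule's environment is not met; surfaces unchanged as [dapoewesevfu].

pafmohanwooxai, weamuteruwmoxui, dapoewesevfu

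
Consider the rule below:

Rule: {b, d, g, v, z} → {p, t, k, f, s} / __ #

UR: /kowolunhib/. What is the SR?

kowolunhip

/b/ is a voiced obstruent in word-final position, so it devoices to [p].
Surface form: [kowolunhip].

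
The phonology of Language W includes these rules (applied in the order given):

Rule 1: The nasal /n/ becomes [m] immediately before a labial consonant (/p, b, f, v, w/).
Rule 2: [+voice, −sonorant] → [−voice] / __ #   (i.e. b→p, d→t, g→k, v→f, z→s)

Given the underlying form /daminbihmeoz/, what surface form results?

damimbihmeos

Rule 1 (nasal place assimilation): /n/ precedes the labial consonant /b/, so it assimilates in place to [m]. /daminbihmeoz/ → damimbihmeoz.
Rule 2 (final devoicing): /z/ is a voiced obstruent in word-final position, so it devoices to [s]. /damimbihmeoz/ → damimbihmeos.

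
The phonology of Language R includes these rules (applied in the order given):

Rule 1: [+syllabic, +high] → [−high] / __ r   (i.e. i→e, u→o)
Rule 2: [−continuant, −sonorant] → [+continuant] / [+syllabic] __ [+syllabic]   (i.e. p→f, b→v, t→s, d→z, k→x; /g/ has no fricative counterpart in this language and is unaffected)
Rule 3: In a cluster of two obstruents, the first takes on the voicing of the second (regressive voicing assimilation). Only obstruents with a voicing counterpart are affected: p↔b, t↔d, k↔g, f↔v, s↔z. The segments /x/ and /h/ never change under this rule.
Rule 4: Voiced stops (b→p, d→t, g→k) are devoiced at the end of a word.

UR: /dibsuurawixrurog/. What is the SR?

Rule 1 (pre-rhotic lowering): /u/ is a high vowel immediately before /r/, so it lowers to [o]. /u/ is a high vowel immediately before /r/, so it lowers to [o]. /dibsuurawixrurog/ → dibsuorawixrorog.
Rule 2 (intervocalic spirantization): no segment meets the environment; /dibsuorawixrorog/ is unchanged.
Rule 3 (regressive voicing assimilation): /b/ precedes the voiceless obstruent /s/, so it devoices to [p] by assimilation. /dibsuorawixrorog/ → dipsuorawixrorog.
Rule 4 (final devoicing): /g/ is a voiced stop in word-final position, so it devoices to [k]. /dipsuorawixrorog/ → dipsuorawixrorok.

dipsuorawixrorok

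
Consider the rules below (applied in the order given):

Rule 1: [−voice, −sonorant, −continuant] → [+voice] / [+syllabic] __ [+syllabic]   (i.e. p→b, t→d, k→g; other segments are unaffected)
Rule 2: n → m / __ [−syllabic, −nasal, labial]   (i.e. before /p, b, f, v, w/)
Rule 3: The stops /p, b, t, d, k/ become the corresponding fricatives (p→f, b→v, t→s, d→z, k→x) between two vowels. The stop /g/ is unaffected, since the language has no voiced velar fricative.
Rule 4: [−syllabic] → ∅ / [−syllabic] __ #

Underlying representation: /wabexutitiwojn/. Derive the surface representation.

wavexuziziwoj

Rule 1 (intervocalic voicing): /t/ is a voiceless stop between vowels /u/ and /i/, so it voices to [d]. /t/ is a voiceless stop between vowels /i/ and /i/, so it voices to [d]. /wabexutitiwojn/ → wabexudidiwojn.
Rule 2 (nasal place assimilation): no segment meets the environment; /wabexudidiwojn/ is unchanged.
Rule 3 (intervocalic spirantization): /b/ is a stop between vowels /a/ and /e/, so it spirantizes to the fricative [v]. /d/ is a stop between vowels /u/ and /i/, so it spirantizes to the fricative [z]. /d/ is a stop between vowels /i/ and /i/, so it spirantizes to the fricative [z]. /wabexudidiwojn/ → wavexuziziwojn.
Rule 4 (final cluster simplification): /n/ is the second consonant of a word-final cluster /jn/, so it deletes. /wavexuziziwojn/ → wavexuziziwoj.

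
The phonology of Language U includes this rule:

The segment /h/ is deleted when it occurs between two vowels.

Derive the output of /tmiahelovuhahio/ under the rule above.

/h/ occurs between vowels /a/ and /e/, so it deletes.
/h/ occurs between vowels /u/ and /a/, so it deletes.
/h/ occurs between vowels /a/ and /i/, so it deletes.
Surface form: [tmiaelovuaio].

tmiaelovuaio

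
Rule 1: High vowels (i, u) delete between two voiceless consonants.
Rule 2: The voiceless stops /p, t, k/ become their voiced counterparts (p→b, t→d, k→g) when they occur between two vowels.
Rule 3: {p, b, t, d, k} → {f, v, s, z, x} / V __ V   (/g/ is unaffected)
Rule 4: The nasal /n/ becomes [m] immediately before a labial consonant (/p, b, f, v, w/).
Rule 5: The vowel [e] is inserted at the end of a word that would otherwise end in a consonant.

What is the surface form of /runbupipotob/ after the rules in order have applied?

Rule 1 (high vowel syncope): /i/ is a high vowel flanked by voiceless consonants /p/ and /p/, so it deletes. /runbupipotob/ → runbuppotob.
Rule 2 (intervocalic voicing): /t/ is a voiceless stop between vowels /o/ and /o/, so it voices to [d]. /runbuppotob/ → runbuppodob.
Rule 3 (intervocalic spirantization): /d/ is a stop between vowels /o/ and /o/, so it spirantizes to the fricative [z]. /runbuppodob/ → runbuppozob.
Rule 4 (nasal place assimilation): /n/ precedes the labial consonant /b/, so it assimilates in place to [m]. /runbuppozob/ → rumbuppozob.
Rule 5 (final e-epenthesis): the form ends in the consonant /b/, so [e] is inserted word-finally. /rumbuppozob/ → rumbuppozobe.

rumbuppozobe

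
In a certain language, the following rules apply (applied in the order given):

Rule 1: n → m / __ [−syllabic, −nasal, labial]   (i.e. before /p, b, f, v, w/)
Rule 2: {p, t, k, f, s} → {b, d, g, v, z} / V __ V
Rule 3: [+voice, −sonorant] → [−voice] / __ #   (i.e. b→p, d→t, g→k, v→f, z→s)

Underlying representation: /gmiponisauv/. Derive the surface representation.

gmibonizauf

Rule 1 (nasal place assimilation): no segment meets the environment; /gmiponisauv/ is unchanged.
Rule 2 (intervocalic voicing): /p/ is a voiceless obstruent between vowels /i/ and /o/, so it voices to [b]. /s/ is a voiceless obstruent between vowels /i/ and /a/, so it voices to [z]. /gmiponisauv/ → gmibonizauv.
Rule 3 (final devoicing): /v/ is a voiced obstruent in word-final position, so it devoices to [f]. /gmibonizauv/ → gmibonizauf.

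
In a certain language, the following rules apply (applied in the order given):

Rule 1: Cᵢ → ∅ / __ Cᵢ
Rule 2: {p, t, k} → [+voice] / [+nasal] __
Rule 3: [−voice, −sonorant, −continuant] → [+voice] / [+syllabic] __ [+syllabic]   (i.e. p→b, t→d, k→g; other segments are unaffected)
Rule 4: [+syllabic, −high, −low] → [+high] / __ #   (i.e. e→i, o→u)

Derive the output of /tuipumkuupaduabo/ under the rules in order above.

tuibumguubaduabu

Rule 1 (degemination): no segment meets the environment; /tuipumkuupaduabo/ is unchanged.
Rule 2 (post-nasal voicing): /k/ is a voiceless stop immediately after the nasal /m/, so it voices to [g]. /tuipumkuupaduabo/ → tuipumguupaduabo.
Rule 3 (intervocalic voicing): /p/ is a voiceless stop between vowels /i/ and /u/, so it voices to [b]. /p/ is a voiceless stop between vowels /u/ and /a/, so it voices to [b]. /tuipumguupaduabo/ → tuibumguubaduabo.
Rule 4 (final vowel raising): /o/ is a mid vowel in word-final position, so it raises to [u]. /tuibumguubaduabo/ → tuibumguubaduabu.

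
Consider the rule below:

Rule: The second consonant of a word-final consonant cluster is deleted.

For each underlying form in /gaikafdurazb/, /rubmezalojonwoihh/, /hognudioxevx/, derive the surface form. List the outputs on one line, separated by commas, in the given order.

gaikafduraz, rubmezalojonwoih, hognudioxev

/gaikafdurazb/: /b/ is the second consonant of a word-final cluster /zb/, so it deletes. → [gaikafduraz].
/rubmezalojonwoihh/: /h/ is the second consonant of a word-final cluster /hh/, so it deletes. → [rubmezalojonwoih].
/hognudioxevx/: /x/ is the second consonant of a word-final cluster /vx/, so it deletes. → [hognudioxev].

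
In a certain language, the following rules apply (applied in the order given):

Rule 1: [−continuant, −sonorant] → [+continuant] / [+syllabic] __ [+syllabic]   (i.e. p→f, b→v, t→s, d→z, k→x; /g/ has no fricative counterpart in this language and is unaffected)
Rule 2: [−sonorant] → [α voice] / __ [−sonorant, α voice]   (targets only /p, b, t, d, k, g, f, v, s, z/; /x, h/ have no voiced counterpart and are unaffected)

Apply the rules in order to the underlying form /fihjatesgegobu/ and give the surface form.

Rule 1 (intervocalic spirantization): /t/ is a stop between vowels /a/ and /e/, so it spirantizes to the fricative [s]. /b/ is a stop between vowels /o/ and /u/, so it spirantizes to the fricative [v]. /fihjatesgegobu/ → fihjasesgegovu.
Rule 2 (regressive voicing assimilation): /s/ precedes the voiced obstruent /g/, so it voices to [z] by assimilation. /fihjasesgegovu/ → fihjasezgegovu.

fihjasezgegovu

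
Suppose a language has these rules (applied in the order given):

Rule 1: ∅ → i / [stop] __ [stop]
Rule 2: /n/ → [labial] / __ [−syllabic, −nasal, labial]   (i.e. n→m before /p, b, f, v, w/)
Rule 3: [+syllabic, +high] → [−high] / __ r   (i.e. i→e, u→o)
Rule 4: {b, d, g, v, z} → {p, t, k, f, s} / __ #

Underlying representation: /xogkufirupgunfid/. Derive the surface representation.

Rule 1 (stop-cluster i-epenthesis): /g/ and /k/ form a stop–stop cluster, so [i] is inserted between them. /p/ and /g/ form a stop–stop cluster, so [i] is inserted between them. /xogkufirupgunfid/ → xogikufirupigunfid.
Rule 2 (nasal place assimilation): /n/ precedes the labial consonant /f/, so it assimilates in place to [m]. /xogikufirupigunfid/ → xogikufirupigumfid.
Rule 3 (pre-rhotic lowering): /i/ is a high vowel immediately before /r/, so it lowers to [e]. /xogikufirupigumfid/ → xogikuferupigumfid.
Rule 4 (final devoicing): /d/ is a voiced obstruent in word-final position, so it devoices to [t]. /xogikuferupigumfid/ → xogikuferupigumfit.

xogikuferupigumfit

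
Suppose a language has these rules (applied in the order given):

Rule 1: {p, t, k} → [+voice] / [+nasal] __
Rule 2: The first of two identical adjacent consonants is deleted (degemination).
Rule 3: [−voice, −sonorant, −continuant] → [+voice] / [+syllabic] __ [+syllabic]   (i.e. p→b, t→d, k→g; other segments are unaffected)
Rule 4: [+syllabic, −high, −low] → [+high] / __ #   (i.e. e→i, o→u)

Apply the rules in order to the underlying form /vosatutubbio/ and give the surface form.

vosadudubiu

Rule 1 (post-nasal voicing): no segment meets the environment; /vosatutubbio/ is unchanged.
Rule 2 (degemination): /bb/ is a geminate; the first /b/ deletes. /vosatutubbio/ → vosatutubio.
Rule 3 (intervocalic voicing): /t/ is a voiceless stop between vowels /a/ and /u/, so it voices to [d]. /t/ is a voiceless stop between vowels /u/ and /u/, so it voices to [d]. /vosatutubio/ → vosadudubio.
Rule 4 (final vowel raising): /o/ is a mid vowel in word-final position, so it raises to [u]. /vosadudubio/ → vosadudubiu.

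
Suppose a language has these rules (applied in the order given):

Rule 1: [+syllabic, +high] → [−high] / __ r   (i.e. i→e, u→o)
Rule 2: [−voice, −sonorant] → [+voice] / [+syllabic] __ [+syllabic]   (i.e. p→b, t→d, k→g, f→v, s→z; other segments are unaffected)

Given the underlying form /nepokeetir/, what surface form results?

Rule 1 (pre-rhotic lowering): /i/ is a high vowel immediately before /r/, so it lowers to [e]. /nepokeetir/ → nepokeeter.
Rule 2 (intervocalic voicing): /p/ is a voiceless obstruent between vowels /e/ and /o/, so it voices to [b]. /k/ is a voiceless obstruent between vowels /o/ and /e/, so it voices to [g]. /t/ is a voiceless obstruent between vowels /e/ and /e/, so it voices to [d]. /nepokeeter/ → nebogeeder.

nebogeeder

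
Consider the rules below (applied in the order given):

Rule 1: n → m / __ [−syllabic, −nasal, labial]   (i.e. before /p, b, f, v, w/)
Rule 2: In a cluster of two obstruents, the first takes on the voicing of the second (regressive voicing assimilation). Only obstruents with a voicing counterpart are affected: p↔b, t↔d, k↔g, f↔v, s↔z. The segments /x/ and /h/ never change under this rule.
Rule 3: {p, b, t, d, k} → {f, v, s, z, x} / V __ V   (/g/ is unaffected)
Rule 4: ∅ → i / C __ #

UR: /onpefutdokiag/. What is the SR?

Rule 1 (nasal place assimilation): /n/ precedes the labial consonant /p/, so it assimilates in place to [m]. /onpefutdokiag/ → ompefutdokiag.
Rule 2 (regressive voicing assimilation): /t/ precedes the voiced obstruent /d/, so it voices to [d] by assimilation. /ompefutdokiag/ → ompefuddokiag.
Rule 3 (intervocalic spirantization): /k/ is a stop between vowels /o/ and /i/, so it spirantizes to the fricative [x]. /ompefuddokiag/ → ompefuddoxiag.
Rule 4 (final i-epenthesis): the form ends in the consonant /g/, so [i] is inserted word-finally. /ompefuddoxiag/ → ompefuddoxiagi.

ompefuddoxiagi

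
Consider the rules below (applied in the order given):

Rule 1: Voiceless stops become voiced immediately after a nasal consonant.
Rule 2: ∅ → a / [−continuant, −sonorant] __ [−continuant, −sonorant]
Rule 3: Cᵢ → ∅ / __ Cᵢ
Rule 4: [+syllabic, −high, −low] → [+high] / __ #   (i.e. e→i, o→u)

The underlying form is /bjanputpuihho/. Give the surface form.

Rule 1 (post-nasal voicing): /p/ is a voiceless stop immediately after the nasal /n/, so it voices to [b]. /bjanputpuihho/ → bjanbutpuihho.
Rule 2 (stop-cluster a-epenthesis): /t/ and /p/ form a stop–stop cluster, so [a] is inserted between them. /bjanbutpuihho/ → bjanbutapuihho.
Rule 3 (degemination): /hh/ is a geminate; the first /h/ deletes. /bjanbutapuihho/ → bjanbutapuiho.
Rule 4 (final vowel raising): /o/ is a mid vowel in word-final position, so it raises to [u]. /bjanbutapuiho/ → bjanbutapuihu.

bjanbutapuihu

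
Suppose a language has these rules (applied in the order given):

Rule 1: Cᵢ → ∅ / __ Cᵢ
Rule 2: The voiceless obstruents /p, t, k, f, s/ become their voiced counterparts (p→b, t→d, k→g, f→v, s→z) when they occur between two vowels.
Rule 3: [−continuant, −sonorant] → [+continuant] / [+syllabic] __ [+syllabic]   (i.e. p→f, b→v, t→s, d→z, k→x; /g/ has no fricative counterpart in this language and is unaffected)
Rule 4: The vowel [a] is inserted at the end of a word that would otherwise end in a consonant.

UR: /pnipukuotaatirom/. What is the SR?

pnivuguozaaziroma

Rule 1 (degemination): no segment meets the environment; /pnipukuotaatirom/ is unchanged.
Rule 2 (intervocalic voicing): /p/ is a voiceless obstruent between vowels /i/ and /u/, so it voices to [b]. /k/ is a voiceless obstruent between vowels /u/ and /u/, so it voices to [g]. /t/ is a voiceless obstruent between vowels /o/ and /a/, so it voices to [d]. /t/ is a voiceless obstruent between vowels /a/ and /i/, so it voices to [d]. /pnipukuotaatirom/ → pnibuguodaadirom.
Rule 3 (intervocalic spirantization): /b/ is a stop between vowels /i/ and /u/, so it spirantizes to the fricative [v]. /d/ is a stop between vowels /o/ and /a/, so it spirantizes to the fricative [z]. /d/ is a stop between vowels /a/ and /i/, so it spirantizes to the fricative [z]. /pnibuguodaadirom/ → pnivuguozaazirom.
Rule 4 (final a-epenthesis): the form ends in the consonant /m/, so [a] is inserted word-finally. /pnivuguozaazirom/ → pnivuguozaaziroma.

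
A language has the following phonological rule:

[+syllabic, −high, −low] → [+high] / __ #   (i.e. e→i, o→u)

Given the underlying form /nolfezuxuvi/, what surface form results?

No segment of /nolfezuxuvi/ meets the structural description of the rule, so the form surfaces unchanged.

nolfezuxuvi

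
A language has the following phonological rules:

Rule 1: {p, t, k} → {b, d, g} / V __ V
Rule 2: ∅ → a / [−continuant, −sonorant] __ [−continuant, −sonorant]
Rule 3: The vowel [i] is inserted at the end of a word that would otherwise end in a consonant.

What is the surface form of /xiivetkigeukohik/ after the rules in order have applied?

xiivetakigeugohiki

Rule 1 (intervocalic voicing): /k/ is a voiceless stop between vowels /u/ and /o/, so it voices to [g]. /xiivetkigeukohik/ → xiivetkigeugohik.
Rule 2 (stop-cluster a-epenthesis): /t/ and /k/ form a stop–stop cluster, so [a] is inserted between them. /xiivetkigeugohik/ → xiivetakigeugohik.
Rule 3 (final i-epenthesis): the form ends in the consonant /k/, so [i] is inserted word-finally. /xiivetakigeugohik/ → xiivetakigeugohiki.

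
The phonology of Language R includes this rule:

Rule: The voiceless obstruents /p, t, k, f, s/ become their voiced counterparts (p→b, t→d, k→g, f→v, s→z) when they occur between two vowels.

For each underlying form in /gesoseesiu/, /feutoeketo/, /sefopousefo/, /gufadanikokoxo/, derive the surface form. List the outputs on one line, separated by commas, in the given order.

gezozeeziu, feudoegedo, sevobouzevo, guvadanigogoxo

/gesoseesiu/: /s/ is a voiceless obstruent between vowels /e/ and /o/, so it voices to [z]. /s/ is a voiceless obstruent between vowels /o/ and /e/, so it voices to [z]. /s/ is a voiceless obstruent between vowels /e/ and /i/, so it voices to [z]. → [gezozeeziu].
/feutoeketo/: /t/ is a voiceless obstruent between vowels /u/ and /o/, so it voices to [d]. /k/ is a voiceless obstruent between vowels /e/ and /e/, so it voices to [g]. /t/ is a voiceless obstruent between vowels /e/ and /o/, so it voices to [d]. → [feudoegedo].
/sefopousefo/: /f/ is a voiceless obstruent between vowels /e/ and /o/, so it voices to [v]. /p/ is a voiceless obstruent between vowels /o/ and /o/, so it voices to [b]. /s/ is a voiceless obstruent between vowels /u/ and /e/, so it voices to [z]. /f/ is a voiceless obstruent between vowels /e/ and /o/, so it voices to [v]. → [sevobouzevo].
/gufadanikokoxo/: /f/ is a voiceless obstruent between vowels /u/ and /a/, so it voices to [v]. /k/ is a voiceless obstruent between vowels /i/ and /o/, so it voices to [g]. /k/ is a voiceless obstruent between vowels /o/ and /o/, so it voices to [g]. → [guvadanigogoxo].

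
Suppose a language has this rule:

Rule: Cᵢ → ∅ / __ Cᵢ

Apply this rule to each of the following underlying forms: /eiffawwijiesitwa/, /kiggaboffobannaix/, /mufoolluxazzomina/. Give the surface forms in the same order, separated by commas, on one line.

eifawijiesitwa, kigabofobanaix, mufooluxazomina

/eiffawwijiesitwa/: /ff/ is a geminate; the first /f/ deletes. /ww/ is a geminate; the first /w/ deletes. → [eifawijiesitwa].
/kiggaboffobannaix/: /gg/ is a geminate; the first /g/ deletes. /ff/ is a geminate; the first /f/ deletes. /nn/ is a geminate; the first /n/ deletes. → [kigabofobanaix].
/mufoolluxazzomina/: /ll/ is a geminate; the first /l/ deletes. /zz/ is a geminate; the first /z/ deletes. → [mufooluxazomina].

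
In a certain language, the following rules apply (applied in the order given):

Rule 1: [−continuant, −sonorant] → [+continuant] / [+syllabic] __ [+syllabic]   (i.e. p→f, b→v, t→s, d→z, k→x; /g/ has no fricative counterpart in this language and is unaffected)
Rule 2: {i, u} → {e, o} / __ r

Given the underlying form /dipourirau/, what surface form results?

Rule 1 (intervocalic spirantization): /p/ is a stop between vowels /i/ and /o/, so it spirantizes to the fricative [f]. /dipourirau/ → difourirau.
Rule 2 (pre-rhotic lowering): /u/ is a high vowel immediately before /r/, so it lowers to [o]. /i/ is a high vowel immediately before /r/, so it lowers to [e]. /difourirau/ → difoorerau.

difoorerau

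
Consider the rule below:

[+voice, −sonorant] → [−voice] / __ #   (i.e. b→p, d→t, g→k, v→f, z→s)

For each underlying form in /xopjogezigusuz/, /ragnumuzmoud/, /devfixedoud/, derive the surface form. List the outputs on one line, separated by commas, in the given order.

xopjogezigusus, ragnumuzmout, devfixedout

/xopjogezigusuz/: /z/ is a voiced obstruent in word-final position, so it devoices to [s]. → [xopjogezigusus].
/ragnumuzmoud/: /d/ is a voiced obstruent in word-final position, so it devoices to [t]. → [ragnumuzmout].
/devfixedoud/: /d/ is a voiced obstruent in word-final position, so it devoices to [t]. → [devfixedout].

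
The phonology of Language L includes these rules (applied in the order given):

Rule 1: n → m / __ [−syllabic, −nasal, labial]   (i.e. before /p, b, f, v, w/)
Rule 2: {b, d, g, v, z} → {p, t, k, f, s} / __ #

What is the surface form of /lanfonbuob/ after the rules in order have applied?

Rule 1 (nasal place assimilation): /n/ precedes the labial consonant /f/, so it assimilates in place to [m]. /n/ precedes the labial consonant /b/, so it assimilates in place to [m]. /lanfonbuob/ → lamfombuob.
Rule 2 (final devoicing): /b/ is a voiced obstruent in word-final position, so it devoices to [p]. /lamfombuob/ → lamfombuop.

lamfombuop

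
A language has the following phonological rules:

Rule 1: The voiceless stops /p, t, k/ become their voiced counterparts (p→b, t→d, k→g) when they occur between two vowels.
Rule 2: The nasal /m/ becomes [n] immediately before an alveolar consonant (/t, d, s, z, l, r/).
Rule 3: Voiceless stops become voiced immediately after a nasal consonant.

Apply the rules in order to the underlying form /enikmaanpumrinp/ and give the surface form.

enikmaanbunrinb

Rule 1 (intervocalic voicing): no segment meets the environment; /enikmaanpumrinp/ is unchanged.
Rule 2 (nasal place assimilation): /m/ precedes the alveolar consonant /r/, so it assimilates in place to [n]. /enikmaanpumrinp/ → enikmaanpunrinp.
Rule 3 (post-nasal voicing): /p/ is a voiceless stop immediately after the nasal /n/, so it voices to [b]. /p/ is a voiceless stop immediately after the nasal /n/, so it voices to [b]. /enikmaanpunrinp/ → enikmaanbunrinb.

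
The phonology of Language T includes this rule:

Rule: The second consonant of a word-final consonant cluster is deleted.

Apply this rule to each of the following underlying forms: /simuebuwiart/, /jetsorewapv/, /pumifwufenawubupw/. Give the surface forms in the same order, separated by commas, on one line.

/simuebuwiart/: /t/ is the second consonant of a word-final cluster /rt/, so it deletes. → [simuebuwiar].
/jetsorewapv/: /v/ is the second consonant of a word-final cluster /pv/, so it deletes. → [jetsorewap].
/pumifwufenawubupw/: /w/ is the second consonant of a word-final cluster /pw/, so it deletes. → [pumifwufenawubup].

simuebuwiar, jetsorewap, pumifwufenawubup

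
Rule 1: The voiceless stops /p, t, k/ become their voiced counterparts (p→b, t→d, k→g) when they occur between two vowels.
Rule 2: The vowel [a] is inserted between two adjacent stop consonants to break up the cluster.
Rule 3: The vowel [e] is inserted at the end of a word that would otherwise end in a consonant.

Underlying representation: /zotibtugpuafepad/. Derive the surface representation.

Rule 1 (intervocalic voicing): /t/ is a voiceless stop between vowels /o/ and /i/, so it voices to [d]. /p/ is a voiceless stop between vowels /e/ and /a/, so it voices to [b]. /zotibtugpuafepad/ → zodibtugpuafebad.
Rule 2 (stop-cluster a-epenthesis): /b/ and /t/ form a stop–stop cluster, so [a] is inserted between them. /g/ and /p/ form a stop–stop cluster, so [a] is inserted between them. /zodibtugpuafebad/ → zodibatugapuafebad.
Rule 3 (final e-epenthesis): the form ends in the consonant /d/, so [e] is inserted word-finally. /zodibatugapuafebad/ → zodibatugapuafebade.

zodibatugapuafebade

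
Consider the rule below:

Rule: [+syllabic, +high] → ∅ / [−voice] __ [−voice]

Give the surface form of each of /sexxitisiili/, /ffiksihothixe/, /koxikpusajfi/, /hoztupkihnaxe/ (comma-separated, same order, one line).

sexxtsiili, ffkshothxe, koxkpsajfi, hoztpkhnaxe

/sexxitisiili/: /i/ is a high vowel flanked by voiceless consonants /x/ and /t/, so it deletes. /i/ is a high vowel flanked by voiceless consonants /t/ and /s/, so it deletes. → [sexxtsiili].
/ffiksihothixe/: /i/ is a high vowel flanked by voiceless consonants /f/ and /k/, so it deletes. /i/ is a high vowel flanked by voiceless consonants /s/ and /h/, so it deletes. /i/ is a high vowel flanked by voiceless consonants /h/ and /x/, so it deletes. → [ffkshothxe].
/koxikpusajfi/: /i/ is a high vowel flanked by voiceless consonants /x/ and /k/, so it deletes. /u/ is a high vowel flanked by voiceless consonants /p/ and /s/, so it deletes. → [koxkpsajfi].
/hoztupkihnaxe/: /u/ is a high vowel flanked by voiceless consonants /t/ and /p/, so it deletes. /i/ is a high vowel flanked by voiceless consonants /k/ and /h/, so it deletes. → [hoztpkhnaxe].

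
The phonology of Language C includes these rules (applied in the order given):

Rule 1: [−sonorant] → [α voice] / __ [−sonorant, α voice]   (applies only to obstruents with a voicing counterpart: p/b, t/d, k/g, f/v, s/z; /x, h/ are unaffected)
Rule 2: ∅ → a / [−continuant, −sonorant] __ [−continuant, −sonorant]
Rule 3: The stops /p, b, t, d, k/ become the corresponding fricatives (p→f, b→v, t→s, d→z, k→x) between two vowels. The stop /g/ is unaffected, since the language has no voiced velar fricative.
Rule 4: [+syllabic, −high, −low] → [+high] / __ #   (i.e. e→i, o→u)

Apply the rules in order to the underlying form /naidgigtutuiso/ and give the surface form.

naizagixasusuisu

Rule 1 (regressive voicing assimilation): /g/ precedes the voiceless obstruent /t/, so it devoices to [k] by assimilation. /naidgigtutuiso/ → naidgiktutuiso.
Rule 2 (stop-cluster a-epenthesis): /d/ and /g/ form a stop–stop cluster, so [a] is inserted between them. /k/ and /t/ form a stop–stop cluster, so [a] is inserted between them. /naidgiktutuiso/ → naidagikatutuiso.
Rule 3 (intervocalic spirantization): /d/ is a stop between vowels /i/ and /a/, so it spirantizes to the fricative [z]. /k/ is a stop between vowels /i/ and /a/, so it spirantizes to the fricative [x]. /t/ is a stop between vowels /a/ and /u/, so it spirantizes to the fricative [s]. /t/ is a stop between vowels /u/ and /u/, so it spirantizes to the fricative [s]. /naidagikatutuiso/ → naizagixasusuiso.
Rule 4 (final vowel raising): /o/ is a mid vowel in word-final position, so it raises to [u]. /naizagixasusuiso/ → naizagixasusuisu.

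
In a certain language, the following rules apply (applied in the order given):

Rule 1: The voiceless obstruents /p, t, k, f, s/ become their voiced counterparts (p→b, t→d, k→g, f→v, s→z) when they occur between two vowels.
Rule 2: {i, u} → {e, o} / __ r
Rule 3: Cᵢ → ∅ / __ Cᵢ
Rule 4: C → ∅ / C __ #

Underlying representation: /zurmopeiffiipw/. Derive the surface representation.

zormobeifiip

Rule 1 (intervocalic voicing): /p/ is a voiceless obstruent between vowels /o/ and /e/, so it voices to [b]. /zurmopeiffiipw/ → zurmobeiffiipw.
Rule 2 (pre-rhotic lowering): /u/ is a high vowel immediately before /r/, so it lowers to [o]. /zurmobeiffiipw/ → zormobeiffiipw.
Rule 3 (degemination): /ff/ is a geminate; the first /f/ deletes. /zormobeiffiipw/ → zormobeifiipw.
Rule 4 (final cluster simplification): /w/ is the second consonant of a word-final cluster /pw/, so it deletes. /zormobeifiipw/ → zormobeifiip.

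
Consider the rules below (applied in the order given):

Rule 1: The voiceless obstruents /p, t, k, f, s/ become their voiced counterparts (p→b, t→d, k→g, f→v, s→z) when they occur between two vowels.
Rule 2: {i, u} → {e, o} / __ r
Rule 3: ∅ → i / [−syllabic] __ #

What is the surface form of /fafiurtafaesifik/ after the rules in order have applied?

faviortavaeziviki

Rule 1 (intervocalic voicing): /f/ is a voiceless obstruent between vowels /a/ and /i/, so it voices to [v]. /f/ is a voiceless obstruent between vowels /a/ and /a/, so it voices to [v]. /s/ is a voiceless obstruent between vowels /e/ and /i/, so it voices to [z]. /f/ is a voiceless obstruent between vowels /i/ and /i/, so it voices to [v]. /fafiurtafaesifik/ → faviurtavaezivik.
Rule 2 (pre-rhotic lowering): /u/ is a high vowel immediately before /r/, so it lowers to [o]. /faviurtavaezivik/ → faviortavaezivik.
Rule 3 (final i-epenthesis): the form ends in the consonant /k/, so [i] is inserted word-finally. /faviortavaezivik/ → faviortavaeziviki.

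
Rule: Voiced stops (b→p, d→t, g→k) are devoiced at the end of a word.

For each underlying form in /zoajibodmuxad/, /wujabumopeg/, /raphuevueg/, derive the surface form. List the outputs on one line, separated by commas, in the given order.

zoajibodmuxat, wujabumopek, raphuevuek

/zoajibodmuxad/: /d/ is a voiced stop in word-final position, so it devoices to [t]. → [zoajibodmuxat].
/wujabumopeg/: /g/ is a voiced stop in word-final position, so it devoices to [k]. → [wujabumopek].
/raphuevueg/: /g/ is a voiced stop in word-final position, so it devoices to [k]. → [raphuevuek].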